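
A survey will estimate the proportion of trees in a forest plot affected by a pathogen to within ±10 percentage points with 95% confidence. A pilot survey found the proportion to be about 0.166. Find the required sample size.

54

For a proportion with margin E = 0.1 at 95% confidence, z = 1.960.
n = p̂(1−p̂)(z/E)² = 0.166 × 0.834 × (1.960/0.1)² = 53.18
Round up: n = 54.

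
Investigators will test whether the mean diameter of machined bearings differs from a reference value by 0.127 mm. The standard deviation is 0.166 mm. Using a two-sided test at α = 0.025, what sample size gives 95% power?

For a one-sample z-test, n = ((z_{α/2} + z_β)·σ/δ)².
z_{α/2} = 2.241 (two-sided α = 0.025); z_β = 1.645 (power 95% → β = 0.05).
n = (3.886 × 0.166 / 0.127)² = 25.80
Round up: n = 26.

26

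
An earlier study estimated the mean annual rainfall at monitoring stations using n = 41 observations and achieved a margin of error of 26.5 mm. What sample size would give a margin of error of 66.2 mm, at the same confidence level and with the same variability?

Margin of error scales as 1/√n, so n₂ = n₁·(E₁/E₂)².
n₂ = 41 × (26.5/66.2)² = 41 × 0.1602 = 6.57
Round up: n₂ = 7.

n = 7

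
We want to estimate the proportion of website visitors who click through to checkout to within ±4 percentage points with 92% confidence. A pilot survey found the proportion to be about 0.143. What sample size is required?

235

For a proportion with margin E = 0.04 at 92% confidence, z = 1.751.
n = p̂(1−p̂)(z/E)² = 0.143 × 0.857 × (1.751/0.04)² = 234.84
Round up: n = 235.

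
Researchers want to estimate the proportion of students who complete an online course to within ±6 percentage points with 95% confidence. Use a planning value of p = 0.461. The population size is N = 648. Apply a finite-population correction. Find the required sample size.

For a proportion with margin E = 0.06 at 95% confidence, z = 1.960.
n = p̂(1−p̂)(z/E)² = 0.461 × 0.539 × (1.960/0.06)² = 265.15 — call this n₀.
Finite-population correction with N = 648: n = n₀ / (1 + (n₀−1)/N) = 265.15 / 1.408 = 188.32
Round up: n = 189.

189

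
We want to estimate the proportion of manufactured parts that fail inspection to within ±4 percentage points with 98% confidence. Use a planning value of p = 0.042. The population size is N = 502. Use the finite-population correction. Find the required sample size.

For a proportion with margin E = 0.04 at 98% confidence, z = 2.326.
n = p̂(1−p̂)(z/E)² = 0.042 × 0.958 × (2.326/0.04)² = 136.05 — call this n₀.
Finite-population correction with N = 502: n = n₀ / (1 + (n₀−1)/N) = 136.05 / 1.269 = 107.21
Round up: n = 108.

108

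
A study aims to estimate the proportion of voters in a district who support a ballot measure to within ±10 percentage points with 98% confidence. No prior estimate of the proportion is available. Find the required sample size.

n = 136

For a proportion with margin E = 0.1 at 98% confidence, z = 2.326.
With no prior estimate, use p = 0.5, which maximizes p(1−p) at 0.25.
n = 0.25 × (z/E)² = 0.25 × (2.326/0.1)² = 135.26
Round up: n = 136.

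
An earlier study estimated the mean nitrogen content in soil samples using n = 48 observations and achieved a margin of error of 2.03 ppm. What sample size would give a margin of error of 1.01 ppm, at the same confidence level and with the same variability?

Margin of error scales as 1/√n, so n₂ = n₁·(E₁/E₂)².
n₂ = 48 × (2.03/1.01)² = 48 × 4.04 = 193.92
Round up: n₂ = 194.

n = 194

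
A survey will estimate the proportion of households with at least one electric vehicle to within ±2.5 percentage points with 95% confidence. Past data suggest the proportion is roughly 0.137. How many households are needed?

n = 727

For a proportion with margin E = 0.025 at 95% confidence, z = 1.960.
n = p̂(1−p̂)(z/E)² = 0.137 × 0.863 × (1.960/0.025)² = 726.71
Round up: n = 727.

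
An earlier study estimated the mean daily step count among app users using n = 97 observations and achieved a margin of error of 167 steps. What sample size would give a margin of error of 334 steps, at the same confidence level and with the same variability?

Margin of error scales as 1/√n, so n₂ = n₁·(E₁/E₂)².
n₂ = 97 × (167/334)² = 97 × 0.25 = 24.25
Round up: n₂ = 25.

n = 25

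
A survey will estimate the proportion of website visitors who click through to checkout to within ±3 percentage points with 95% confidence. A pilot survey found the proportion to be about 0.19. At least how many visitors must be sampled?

657

For a proportion with margin E = 0.03 at 95% confidence, z = 1.960.
n = p̂(1−p̂)(z/E)² = 0.19 × 0.81 × (1.960/0.03)² = 656.91
Round up: n = 657.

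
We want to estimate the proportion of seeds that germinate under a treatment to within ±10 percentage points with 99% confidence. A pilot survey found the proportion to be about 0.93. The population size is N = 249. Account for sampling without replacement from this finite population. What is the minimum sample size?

n = 37

For a proportion with margin E = 0.1 at 99% confidence, z = 2.576.
n = p̂(1−p̂)(z/E)² = 0.93 × 0.07 × (2.576/0.1)² = 43.20 — call this n₀.
Finite-population correction with N = 249: n = n₀ / (1 + (n₀−1)/N) = 43.20 / 1.169 = 36.95
Round up: n = 37.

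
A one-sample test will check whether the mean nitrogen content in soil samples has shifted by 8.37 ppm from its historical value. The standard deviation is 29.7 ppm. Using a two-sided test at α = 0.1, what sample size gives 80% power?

For a one-sample z-test, n = ((z_{α/2} + z_β)·σ/δ)².
z_{α/2} = 1.645 (two-sided α = 0.1); z_β = 0.842 (power 80% → β = 0.2).
n = (2.487 × 29.7 / 8.37)² = 77.88
Round up: n = 78.

n = 78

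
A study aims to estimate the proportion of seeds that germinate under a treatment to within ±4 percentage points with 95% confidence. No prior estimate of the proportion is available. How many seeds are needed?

For a proportion with margin E = 0.04 at 95% confidence, z = 1.960.
With no prior estimate, use p = 0.5, which maximizes p(1−p) at 0.25.
n = 0.25 × (z/E)² = 0.25 × (1.960/0.04)² = 600.25
Round up: n = 601.

601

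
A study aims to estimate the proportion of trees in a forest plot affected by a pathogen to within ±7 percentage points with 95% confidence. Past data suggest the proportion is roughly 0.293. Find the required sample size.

n = 163

For a proportion with margin E = 0.07 at 95% confidence, z = 1.960.
n = p̂(1−p̂)(z/E)² = 0.293 × 0.707 × (1.960/0.07)² = 162.41
Round up: n = 163.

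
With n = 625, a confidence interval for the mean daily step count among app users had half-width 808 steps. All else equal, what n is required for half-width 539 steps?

n = 1405

Margin of error scales as 1/√n, so n₂ = n₁·(E₁/E₂)².
n₂ = 625 × (808/539)² = 625 × 2.247 = 1404.38
Round up: n₂ = 1405.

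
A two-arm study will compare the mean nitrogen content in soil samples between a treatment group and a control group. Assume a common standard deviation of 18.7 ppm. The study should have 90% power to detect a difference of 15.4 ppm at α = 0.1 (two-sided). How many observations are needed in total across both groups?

52 total

For two equal groups, n per group = 2·((z_{α/2} + z_β)·σ/δ)².
z_{α/2} = 1.645; z_β = 1.282 (power 90%).
n = 2 × (2.927 × 18.7 / 15.4)² = 2 × 12.63 = 25.26
Round up: n = 26 per group.
Total across both groups: 2 × 26 = 52.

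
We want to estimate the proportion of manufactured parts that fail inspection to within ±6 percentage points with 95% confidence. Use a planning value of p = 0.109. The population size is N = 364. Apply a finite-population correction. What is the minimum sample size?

81

For a proportion with margin E = 0.06 at 95% confidence, z = 1.960.
n = p̂(1−p̂)(z/E)² = 0.109 × 0.891 × (1.960/0.06)² = 103.64 — call this n₀.
Finite-population correction with N = 364: n = n₀ / (1 + (n₀−1)/N) = 103.64 / 1.282 = 80.84
Round up: n = 81.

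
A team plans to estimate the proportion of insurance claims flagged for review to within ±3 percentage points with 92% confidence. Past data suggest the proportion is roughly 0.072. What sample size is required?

For a proportion with margin E = 0.03 at 92% confidence, z = 1.751.
n = p̂(1−p̂)(z/E)² = 0.072 × 0.928 × (1.751/0.03)² = 227.62
Round up: n = 228.

228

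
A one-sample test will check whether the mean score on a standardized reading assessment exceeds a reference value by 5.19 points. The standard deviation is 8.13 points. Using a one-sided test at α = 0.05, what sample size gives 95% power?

27

For a one-sample z-test, n = ((z_α + z_β)·σ/δ)².
z_α = 1.645 (one-sided α = 0.05); z_β = 1.645 (power 95% → β = 0.05).
n = (3.290 × 8.13 / 5.19)² = 26.56
Round up: n = 27.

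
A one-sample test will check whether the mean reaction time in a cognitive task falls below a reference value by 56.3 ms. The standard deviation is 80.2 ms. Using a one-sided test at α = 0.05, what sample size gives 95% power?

For a one-sample z-test, n = ((z_α + z_β)·σ/δ)².
z_α = 1.645 (one-sided α = 0.05); z_β = 1.645 (power 95% → β = 0.05).
n = (3.290 × 80.2 / 56.3)² = 21.96
Round up: n = 22.

22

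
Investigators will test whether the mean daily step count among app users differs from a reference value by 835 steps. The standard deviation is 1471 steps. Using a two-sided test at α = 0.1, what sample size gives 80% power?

n = 20

For a one-sample z-test, n = ((z_{α/2} + z_β)·σ/δ)².
z_{α/2} = 1.645 (two-sided α = 0.1); z_β = 0.842 (power 80% → β = 0.2).
n = (2.487 × 1471 / 835)² = 19.20
Round up: n = 20.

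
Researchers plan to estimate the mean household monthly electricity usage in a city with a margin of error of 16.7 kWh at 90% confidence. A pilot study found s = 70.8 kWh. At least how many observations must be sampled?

49

For a mean, the margin of error is E = z·σ/√n, so n = (zσ/E)².
At 90% confidence, z = 1.645.
n = (1.645 × 70.8 / 16.7)² = 48.64
Round up: n = 49.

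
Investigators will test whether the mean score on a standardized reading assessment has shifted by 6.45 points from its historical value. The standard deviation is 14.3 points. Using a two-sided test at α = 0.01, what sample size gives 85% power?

65

For a one-sample z-test, n = ((z_{α/2} + z_β)·σ/δ)².
z_{α/2} = 2.576 (two-sided α = 0.01); z_β = 1.036 (power 85% → β = 0.15).
n = (3.612 × 14.3 / 6.45)² = 64.13
Round up: n = 65.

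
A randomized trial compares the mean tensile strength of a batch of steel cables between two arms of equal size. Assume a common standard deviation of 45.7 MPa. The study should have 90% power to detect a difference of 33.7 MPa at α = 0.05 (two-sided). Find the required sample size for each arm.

39 per group

For two equal groups, n per group = 2·((z_{α/2} + z_β)·σ/δ)².
z_{α/2} = 1.960; z_β = 1.282 (power 90%).
n = 2 × (3.242 × 45.7 / 33.7)² = 2 × 19.33 = 38.66
Round up: n = 39 per group.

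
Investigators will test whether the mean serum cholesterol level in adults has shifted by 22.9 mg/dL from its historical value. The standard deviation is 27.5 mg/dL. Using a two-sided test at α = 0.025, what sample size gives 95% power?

22

For a one-sample z-test, n = ((z_{α/2} + z_β)·σ/δ)².
z_{α/2} = 2.241 (two-sided α = 0.025); z_β = 1.645 (power 95% → β = 0.05).
n = (3.886 × 27.5 / 22.9)² = 21.78
Round up: n = 22.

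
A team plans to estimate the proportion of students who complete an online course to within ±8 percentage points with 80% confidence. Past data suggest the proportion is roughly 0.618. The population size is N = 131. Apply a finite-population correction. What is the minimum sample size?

For a proportion with margin E = 0.08 at 80% confidence, z = 1.282.
n = p̂(1−p̂)(z/E)² = 0.618 × 0.382 × (1.282/0.08)² = 60.62 — call this n₀.
Finite-population correction with N = 131: n = n₀ / (1 + (n₀−1)/N) = 60.62 / 1.455 = 41.66
Round up: n = 42.

n = 42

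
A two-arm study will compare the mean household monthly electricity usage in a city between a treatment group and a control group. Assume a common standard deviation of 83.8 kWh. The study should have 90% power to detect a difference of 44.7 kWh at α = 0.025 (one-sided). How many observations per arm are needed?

74 per group

For two equal groups, n per group = 2·((z_α + z_β)·σ/δ)².
z_α = 1.960; z_β = 1.282 (power 90%).
n = 2 × (3.242 × 83.8 / 44.7)² = 2 × 36.94 = 73.88
Round up: n = 74 per group.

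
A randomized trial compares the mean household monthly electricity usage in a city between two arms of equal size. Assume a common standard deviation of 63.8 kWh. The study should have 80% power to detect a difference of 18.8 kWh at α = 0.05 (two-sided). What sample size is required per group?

181 per group

For two equal groups, n per group = 2·((z_{α/2} + z_β)·σ/δ)².
z_{α/2} = 1.960; z_β = 0.842 (power 80%).
n = 2 × (2.802 × 63.8 / 18.8)² = 2 × 90.42 = 180.84
Round up: n = 181 per group.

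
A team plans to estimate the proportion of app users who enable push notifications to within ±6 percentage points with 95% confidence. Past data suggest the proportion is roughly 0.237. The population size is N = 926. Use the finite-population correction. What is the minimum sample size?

For a proportion with margin E = 0.06 at 95% confidence, z = 1.960.
n = p̂(1−p̂)(z/E)² = 0.237 × 0.763 × (1.960/0.06)² = 192.97 — call this n₀.
Finite-population correction with N = 926: n = n₀ / (1 + (n₀−1)/N) = 192.97 / 1.207 = 159.88
Round up: n = 160.

160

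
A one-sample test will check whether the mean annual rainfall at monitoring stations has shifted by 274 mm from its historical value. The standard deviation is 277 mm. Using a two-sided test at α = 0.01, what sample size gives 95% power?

19

For a one-sample z-test, n = ((z_{α/2} + z_β)·σ/δ)².
z_{α/2} = 2.576 (two-sided α = 0.01); z_β = 1.645 (power 95% → β = 0.05).
n = (4.221 × 277 / 274)² = 18.21
Round up: n = 19.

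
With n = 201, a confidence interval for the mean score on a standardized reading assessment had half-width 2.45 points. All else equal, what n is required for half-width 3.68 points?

Margin of error scales as 1/√n, so n₂ = n₁·(E₁/E₂)².
n₂ = 201 × (2.45/3.68)² = 201 × 0.4432 = 89.08
Round up: n₂ = 90.

90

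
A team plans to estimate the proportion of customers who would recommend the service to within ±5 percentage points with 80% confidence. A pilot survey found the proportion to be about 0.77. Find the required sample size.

117

For a proportion with margin E = 0.05 at 80% confidence, z = 1.282.
n = p̂(1−p̂)(z/E)² = 0.77 × 0.23 × (1.282/0.05)² = 116.43
Round up: n = 117.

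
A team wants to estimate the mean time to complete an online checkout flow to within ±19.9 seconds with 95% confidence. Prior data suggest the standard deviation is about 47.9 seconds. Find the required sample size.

For a mean, the margin of error is E = z·σ/√n, so n = (zσ/E)².
At 95% confidence, z = 1.960.
n = (1.960 × 47.9 / 19.9)² = 22.26
Round up: n = 23.

n = 23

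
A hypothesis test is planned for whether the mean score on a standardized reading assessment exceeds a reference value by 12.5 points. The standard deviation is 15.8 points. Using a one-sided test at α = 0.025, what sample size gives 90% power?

For a one-sample z-test, n = ((z_α + z_β)·σ/δ)².
z_α = 1.960 (one-sided α = 0.025); z_β = 1.282 (power 90% → β = 0.1).
n = (3.242 × 15.8 / 12.5)² = 16.79
Round up: n = 17.

17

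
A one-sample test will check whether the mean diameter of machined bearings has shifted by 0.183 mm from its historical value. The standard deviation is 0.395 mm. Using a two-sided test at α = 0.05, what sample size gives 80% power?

n = 37

For a one-sample z-test, n = ((z_{α/2} + z_β)·σ/δ)².
z_{α/2} = 1.960 (two-sided α = 0.05); z_β = 0.842 (power 80% → β = 0.2).
n = (2.802 × 0.395 / 0.183)² = 36.58
Round up: n = 37.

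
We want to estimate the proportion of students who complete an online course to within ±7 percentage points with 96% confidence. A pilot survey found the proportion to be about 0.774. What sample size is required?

n = 151

For a proportion with margin E = 0.07 at 96% confidence, z = 2.054.
n = p̂(1−p̂)(z/E)² = 0.774 × 0.226 × (2.054/0.07)² = 150.61
Round up: n = 151.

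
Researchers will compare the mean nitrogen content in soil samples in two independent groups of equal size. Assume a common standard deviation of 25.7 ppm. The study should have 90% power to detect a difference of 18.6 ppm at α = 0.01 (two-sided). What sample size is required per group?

57 per group

For two equal groups, n per group = 2·((z_{α/2} + z_β)·σ/δ)².
z_{α/2} = 2.576; z_β = 1.282 (power 90%).
n = 2 × (3.858 × 25.7 / 18.6)² = 2 × 28.42 = 56.84
Round up: n = 57 per group.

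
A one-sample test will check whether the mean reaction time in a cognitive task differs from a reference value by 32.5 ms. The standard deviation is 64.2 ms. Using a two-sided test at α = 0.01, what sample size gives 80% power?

46

For a one-sample z-test, n = ((z_{α/2} + z_β)·σ/δ)².
z_{α/2} = 2.576 (two-sided α = 0.01); z_β = 0.842 (power 80% → β = 0.2).
n = (3.418 × 64.2 / 32.5)² = 45.59
Round up: n = 46.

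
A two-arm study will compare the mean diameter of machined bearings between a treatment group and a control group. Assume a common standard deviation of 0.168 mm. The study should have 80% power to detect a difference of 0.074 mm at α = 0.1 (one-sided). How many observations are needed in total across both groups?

94 total

For two equal groups, n per group = 2·((z_α + z_β)·σ/δ)².
z_α = 1.282; z_β = 0.842 (power 80%).
n = 2 × (2.124 × 0.168 / 0.074)² = 2 × 23.25 = 46.50
Round up: n = 47 per group.
Total across both groups: 2 × 47 = 94.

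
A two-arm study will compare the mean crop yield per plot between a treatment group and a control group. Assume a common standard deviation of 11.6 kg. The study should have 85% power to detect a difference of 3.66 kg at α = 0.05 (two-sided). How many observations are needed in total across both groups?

For two equal groups, n per group = 2·((z_{α/2} + z_β)·σ/δ)².
z_{α/2} = 1.960; z_β = 1.036 (power 85%).
n = 2 × (2.996 × 11.6 / 3.66)² = 2 × 90.16 = 180.32
Round up: n = 181 per group.
Total across both groups: 2 × 181 = 362.

362 total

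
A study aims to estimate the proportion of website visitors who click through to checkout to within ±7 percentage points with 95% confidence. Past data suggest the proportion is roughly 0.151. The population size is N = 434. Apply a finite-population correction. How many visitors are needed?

n = 82

For a proportion with margin E = 0.07 at 95% confidence, z = 1.960.
n = p̂(1−p̂)(z/E)² = 0.151 × 0.849 × (1.960/0.07)² = 100.51 — call this n₀.
Finite-population correction with N = 434: n = n₀ / (1 + (n₀−1)/N) = 100.51 / 1.229 = 81.78
Round up: n = 82.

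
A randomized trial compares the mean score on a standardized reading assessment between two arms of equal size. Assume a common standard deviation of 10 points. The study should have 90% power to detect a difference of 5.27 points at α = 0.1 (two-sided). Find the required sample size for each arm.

62 per group

For two equal groups, n per group = 2·((z_{α/2} + z_β)·σ/δ)².
z_{α/2} = 1.645; z_β = 1.282 (power 90%).
n = 2 × (2.927 × 10 / 5.27)² = 2 × 30.85 = 61.70
Round up: n = 62 per group.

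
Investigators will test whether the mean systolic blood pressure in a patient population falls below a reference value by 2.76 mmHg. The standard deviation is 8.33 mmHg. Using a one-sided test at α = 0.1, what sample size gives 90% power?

60

For a one-sample z-test, n = ((z_α + z_β)·σ/δ)².
z_α = 1.282 (one-sided α = 0.1); z_β = 1.282 (power 90% → β = 0.1).
n = (2.564 × 8.33 / 2.76)² = 59.88
Round up: n = 60.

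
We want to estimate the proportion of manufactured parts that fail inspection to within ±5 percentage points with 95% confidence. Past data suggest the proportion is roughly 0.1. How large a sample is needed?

For a proportion with margin E = 0.05 at 95% confidence, z = 1.960.
n = p̂(1−p̂)(z/E)² = 0.1 × 0.9 × (1.960/0.05)² = 138.30
Round up: n = 139.

139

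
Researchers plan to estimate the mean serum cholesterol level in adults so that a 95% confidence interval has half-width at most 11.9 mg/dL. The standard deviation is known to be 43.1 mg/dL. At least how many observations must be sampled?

51

For a mean, the margin of error is E = z·σ/√n, so n = (zσ/E)².
At 95% confidence, z = 1.960.
n = (1.960 × 43.1 / 11.9)² = 50.39
Round up: n = 51.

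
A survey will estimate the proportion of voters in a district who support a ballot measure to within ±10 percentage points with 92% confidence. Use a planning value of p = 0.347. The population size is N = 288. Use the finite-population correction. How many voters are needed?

n = 57

For a proportion with margin E = 0.1 at 92% confidence, z = 1.751.
n = p̂(1−p̂)(z/E)² = 0.347 × 0.653 × (1.751/0.1)² = 69.47 — call this n₀.
Finite-population correction with N = 288: n = n₀ / (1 + (n₀−1)/N) = 69.47 / 1.238 = 56.11
Round up: n = 57.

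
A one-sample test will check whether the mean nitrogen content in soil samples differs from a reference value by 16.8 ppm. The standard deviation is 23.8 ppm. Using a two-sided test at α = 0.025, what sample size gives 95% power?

31

For a one-sample z-test, n = ((z_{α/2} + z_β)·σ/δ)².
z_{α/2} = 2.241 (two-sided α = 0.025); z_β = 1.645 (power 95% → β = 0.05).
n = (3.886 × 23.8 / 16.8)² = 30.31
Round up: n = 31.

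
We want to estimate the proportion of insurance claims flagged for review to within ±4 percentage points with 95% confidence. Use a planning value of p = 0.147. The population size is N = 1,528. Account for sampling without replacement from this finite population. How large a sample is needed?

252

For a proportion with margin E = 0.04 at 95% confidence, z = 1.960.
n = p̂(1−p̂)(z/E)² = 0.147 × 0.853 × (1.960/0.04)² = 301.06 — call this n₀.
Finite-population correction with N = 1,528: n = n₀ / (1 + (n₀−1)/N) = 301.06 / 1.196 = 251.72
Round up: n = 252.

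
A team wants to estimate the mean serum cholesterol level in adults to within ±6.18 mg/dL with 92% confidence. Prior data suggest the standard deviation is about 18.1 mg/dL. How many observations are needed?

For a mean, the margin of error is E = z·σ/√n, so n = (zσ/E)².
At 92% confidence, z = 1.751.
n = (1.751 × 18.1 / 6.18)² = 26.30
Round up: n = 27.

27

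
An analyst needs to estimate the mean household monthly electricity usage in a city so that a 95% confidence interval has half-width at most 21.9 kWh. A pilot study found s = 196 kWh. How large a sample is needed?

For a mean, the margin of error is E = z·σ/√n, so n = (zσ/E)².
At 95% confidence, z = 1.960.
n = (1.960 × 196 / 21.9)² = 307.71
Round up: n = 308.

308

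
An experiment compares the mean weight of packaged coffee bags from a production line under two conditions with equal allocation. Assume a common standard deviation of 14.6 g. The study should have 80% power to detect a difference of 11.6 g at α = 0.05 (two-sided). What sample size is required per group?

25 per group

For two equal groups, n per group = 2·((z_{α/2} + z_β)·σ/δ)².
z_{α/2} = 1.960; z_β = 0.842 (power 80%).
n = 2 × (2.802 × 14.6 / 11.6)² = 2 × 12.44 = 24.88
Round up: n = 25 per group.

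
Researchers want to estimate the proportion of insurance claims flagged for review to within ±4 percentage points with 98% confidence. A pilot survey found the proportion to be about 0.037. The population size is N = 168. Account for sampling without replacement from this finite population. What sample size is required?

71

For a proportion with margin E = 0.04 at 98% confidence, z = 2.326.
n = p̂(1−p̂)(z/E)² = 0.037 × 0.963 × (2.326/0.04)² = 120.48 — call this n₀.
Finite-population correction with N = 168: n = n₀ / (1 + (n₀−1)/N) = 120.48 / 1.711 = 70.41
Round up: n = 71.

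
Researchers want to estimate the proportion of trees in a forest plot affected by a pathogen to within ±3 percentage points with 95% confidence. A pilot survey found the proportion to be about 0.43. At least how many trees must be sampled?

For a proportion with margin E = 0.03 at 95% confidence, z = 1.960.
n = p̂(1−p̂)(z/E)² = 0.43 × 0.57 × (1.960/0.03)² = 1046.20
Round up: n = 1047.

1047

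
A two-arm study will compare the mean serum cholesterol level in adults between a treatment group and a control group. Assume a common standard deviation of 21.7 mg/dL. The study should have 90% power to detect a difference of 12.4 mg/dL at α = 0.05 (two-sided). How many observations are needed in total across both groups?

130 total

For two equal groups, n per group = 2·((z_{α/2} + z_β)·σ/δ)².
z_{α/2} = 1.960; z_β = 1.282 (power 90%).
n = 2 × (3.242 × 21.7 / 12.4)² = 2 × 32.19 = 64.38
Round up: n = 65 per group.
Total across both groups: 2 × 65 = 130.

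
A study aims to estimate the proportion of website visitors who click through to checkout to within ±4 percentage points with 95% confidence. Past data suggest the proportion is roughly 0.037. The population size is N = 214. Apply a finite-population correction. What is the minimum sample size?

62

For a proportion with margin E = 0.04 at 95% confidence, z = 1.960.
n = p̂(1−p̂)(z/E)² = 0.037 × 0.963 × (1.960/0.04)² = 85.55 — call this n₀.
Finite-population correction with N = 214: n = n₀ / (1 + (n₀−1)/N) = 85.55 / 1.395 = 61.33
Round up: n = 62.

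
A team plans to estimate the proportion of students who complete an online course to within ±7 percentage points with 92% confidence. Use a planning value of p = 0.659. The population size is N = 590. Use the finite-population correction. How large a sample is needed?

114

For a proportion with margin E = 0.07 at 92% confidence, z = 1.751.
n = p̂(1−p̂)(z/E)² = 0.659 × 0.341 × (1.751/0.07)² = 140.61 — call this n₀.
Finite-population correction with N = 590: n = n₀ / (1 + (n₀−1)/N) = 140.61 / 1.237 = 113.67
Round up: n = 114.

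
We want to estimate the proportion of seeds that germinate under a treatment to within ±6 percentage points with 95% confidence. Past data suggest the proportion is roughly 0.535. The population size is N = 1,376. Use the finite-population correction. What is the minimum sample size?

n = 223

For a proportion with margin E = 0.06 at 95% confidence, z = 1.960.
n = p̂(1−p̂)(z/E)² = 0.535 × 0.465 × (1.960/0.06)² = 265.47 — call this n₀.
Finite-population correction with N = 1,376: n = n₀ / (1 + (n₀−1)/N) = 265.47 / 1.192 = 222.71
Round up: n = 223.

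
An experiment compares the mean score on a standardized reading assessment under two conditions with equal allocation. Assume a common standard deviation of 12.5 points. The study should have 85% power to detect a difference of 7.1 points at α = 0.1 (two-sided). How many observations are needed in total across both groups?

90 total

For two equal groups, n per group = 2·((z_{α/2} + z_β)·σ/δ)².
z_{α/2} = 1.645; z_β = 1.036 (power 85%).
n = 2 × (2.681 × 12.5 / 7.1)² = 2 × 22.28 = 44.56
Round up: n = 45 per group.
Total across both groups: 2 × 45 = 90.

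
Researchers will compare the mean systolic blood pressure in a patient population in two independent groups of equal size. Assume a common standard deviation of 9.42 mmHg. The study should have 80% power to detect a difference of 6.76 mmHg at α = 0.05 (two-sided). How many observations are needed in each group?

31 per group

For two equal groups, n per group = 2·((z_{α/2} + z_β)·σ/δ)².
z_{α/2} = 1.960; z_β = 0.842 (power 80%).
n = 2 × (2.802 × 9.42 / 6.76)² = 2 × 15.25 = 30.50
Round up: n = 31 per group.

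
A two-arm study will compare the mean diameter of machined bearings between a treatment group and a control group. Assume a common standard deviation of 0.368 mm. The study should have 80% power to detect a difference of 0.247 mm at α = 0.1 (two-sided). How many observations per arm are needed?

For two equal groups, n per group = 2·((z_{α/2} + z_β)·σ/δ)².
z_{α/2} = 1.645; z_β = 0.842 (power 80%).
n = 2 × (2.487 × 0.368 / 0.247)² = 2 × 13.73 = 27.46
Round up: n = 28 per group.

28 per group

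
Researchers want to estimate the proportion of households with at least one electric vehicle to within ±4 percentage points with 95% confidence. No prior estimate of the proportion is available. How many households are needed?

For a proportion with margin E = 0.04 at 95% confidence, z = 1.960.
With no prior estimate, use p = 0.5, which maximizes p(1−p) at 0.25.
n = 0.25 × (z/E)² = 0.25 × (1.960/0.04)² = 600.25
Round up: n = 601.

601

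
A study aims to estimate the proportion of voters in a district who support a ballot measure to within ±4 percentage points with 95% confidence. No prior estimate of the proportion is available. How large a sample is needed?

601

For a proportion with margin E = 0.04 at 95% confidence, z = 1.960.
With no prior estimate, use p = 0.5, which maximizes p(1−p) at 0.25.
n = 0.25 × (z/E)² = 0.25 × (1.960/0.04)² = 600.25
Round up: n = 601.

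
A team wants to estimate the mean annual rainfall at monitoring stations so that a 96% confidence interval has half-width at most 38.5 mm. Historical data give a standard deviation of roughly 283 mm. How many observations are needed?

n = 228

For a mean, the margin of error is E = z·σ/√n, so n = (zσ/E)².
At 96% confidence, z = 2.054.
n = (2.054 × 283 / 38.5)² = 227.96
Round up: n = 228.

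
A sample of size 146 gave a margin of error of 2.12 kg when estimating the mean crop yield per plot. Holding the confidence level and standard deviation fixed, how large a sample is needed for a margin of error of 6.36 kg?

17

Margin of error scales as 1/√n, so n₂ = n₁·(E₁/E₂)².
n₂ = 146 × (2.12/6.36)² = 146 × 0.1111 = 16.22
Round up: n₂ = 17.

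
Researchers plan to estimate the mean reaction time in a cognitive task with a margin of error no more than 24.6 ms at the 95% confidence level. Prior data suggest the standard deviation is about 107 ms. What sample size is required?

73

For a mean, the margin of error is E = z·σ/√n, so n = (zσ/E)².
At 95% confidence, z = 1.960.
n = (1.960 × 107 / 24.6)² = 72.68
Round up: n = 73.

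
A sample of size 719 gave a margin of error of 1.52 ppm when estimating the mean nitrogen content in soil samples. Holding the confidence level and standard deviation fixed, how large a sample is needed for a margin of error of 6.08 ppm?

45

Margin of error scales as 1/√n, so n₂ = n₁·(E₁/E₂)².
n₂ = 719 × (1.52/6.08)² = 719 × 0.0625 = 44.94
Round up: n₂ = 45.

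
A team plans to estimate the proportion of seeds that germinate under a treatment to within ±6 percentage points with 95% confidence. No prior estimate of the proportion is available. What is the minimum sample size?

267

For a proportion with margin E = 0.06 at 95% confidence, z = 1.960.
With no prior estimate, use p = 0.5, which maximizes p(1−p) at 0.25.
n = 0.25 × (z/E)² = 0.25 × (1.960/0.06)² = 266.78
Round up: n = 267.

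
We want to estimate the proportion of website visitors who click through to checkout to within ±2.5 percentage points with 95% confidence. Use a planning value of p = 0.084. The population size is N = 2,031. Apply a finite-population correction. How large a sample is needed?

For a proportion with margin E = 0.025 at 95% confidence, z = 1.960.
n = p̂(1−p̂)(z/E)² = 0.084 × 0.916 × (1.960/0.025)² = 472.94 — call this n₀.
Finite-population correction with N = 2,031: n = n₀ / (1 + (n₀−1)/N) = 472.94 / 1.232 = 383.88
Round up: n = 384.

384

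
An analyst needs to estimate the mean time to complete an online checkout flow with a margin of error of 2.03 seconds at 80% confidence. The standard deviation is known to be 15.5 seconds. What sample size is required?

96

For a mean, the margin of error is E = z·σ/√n, so n = (zσ/E)².
At 80% confidence, z = 1.282.
n = (1.282 × 15.5 / 2.03)² = 95.82
Round up: n = 96.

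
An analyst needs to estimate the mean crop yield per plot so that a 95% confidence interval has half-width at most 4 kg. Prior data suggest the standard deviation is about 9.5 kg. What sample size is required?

n = 22

For a mean, the margin of error is E = z·σ/√n, so n = (zσ/E)².
At 95% confidence, z = 1.960.
n = (1.960 × 9.5 / 4)² = 21.67
Round up: n = 22.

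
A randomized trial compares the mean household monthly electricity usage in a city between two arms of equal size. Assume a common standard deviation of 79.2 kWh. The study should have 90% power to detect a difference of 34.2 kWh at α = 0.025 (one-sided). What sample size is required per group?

113 per group

For two equal groups, n per group = 2·((z_α + z_β)·σ/δ)².
z_α = 1.960; z_β = 1.282 (power 90%).
n = 2 × (3.242 × 79.2 / 34.2)² = 2 × 56.37 = 112.74
Round up: n = 113 per group.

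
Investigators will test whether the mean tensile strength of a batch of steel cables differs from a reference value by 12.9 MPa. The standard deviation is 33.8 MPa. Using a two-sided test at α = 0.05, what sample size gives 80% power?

54

For a one-sample z-test, n = ((z_{α/2} + z_β)·σ/δ)².
z_{α/2} = 1.960 (two-sided α = 0.05); z_β = 0.842 (power 80% → β = 0.2).
n = (2.802 × 33.8 / 12.9)² = 53.90
Round up: n = 54.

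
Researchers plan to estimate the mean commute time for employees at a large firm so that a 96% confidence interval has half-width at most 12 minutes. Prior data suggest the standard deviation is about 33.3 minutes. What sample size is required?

For a mean, the margin of error is E = z·σ/√n, so n = (zσ/E)².
At 96% confidence, z = 2.054.
n = (2.054 × 33.3 / 12)² = 32.49
Round up: n = 33.

33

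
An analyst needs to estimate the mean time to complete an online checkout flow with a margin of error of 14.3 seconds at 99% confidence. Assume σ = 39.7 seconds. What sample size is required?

For a mean, the margin of error is E = z·σ/√n, so n = (zσ/E)².
At 99% confidence, z = 2.576.
n = (2.576 × 39.7 / 14.3)² = 51.14
Round up: n = 52.

52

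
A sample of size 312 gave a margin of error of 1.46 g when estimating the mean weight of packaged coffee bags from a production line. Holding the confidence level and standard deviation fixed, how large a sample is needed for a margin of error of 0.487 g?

2805

Margin of error scales as 1/√n, so n₂ = n₁·(E₁/E₂)².
n₂ = 312 × (1.46/0.487)² = 312 × 8.988 = 2804.26
Round up: n₂ = 2805.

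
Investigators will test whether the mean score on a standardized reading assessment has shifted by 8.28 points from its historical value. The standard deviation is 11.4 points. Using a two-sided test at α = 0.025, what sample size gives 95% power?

29

For a one-sample z-test, n = ((z_{α/2} + z_β)·σ/δ)².
z_{α/2} = 2.241 (two-sided α = 0.025); z_β = 1.645 (power 95% → β = 0.05).
n = (3.886 × 11.4 / 8.28)² = 28.63
Round up: n = 29.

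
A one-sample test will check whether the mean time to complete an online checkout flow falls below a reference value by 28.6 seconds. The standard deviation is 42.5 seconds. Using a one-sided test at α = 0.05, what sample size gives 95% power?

n = 24

For a one-sample z-test, n = ((z_α + z_β)·σ/δ)².
z_α = 1.645 (one-sided α = 0.05); z_β = 1.645 (power 95% → β = 0.05).
n = (3.290 × 42.5 / 28.6)² = 23.90
Round up: n = 24.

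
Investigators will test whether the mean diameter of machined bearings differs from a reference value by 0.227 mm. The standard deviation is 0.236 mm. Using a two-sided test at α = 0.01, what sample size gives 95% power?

For a one-sample z-test, n = ((z_{α/2} + z_β)·σ/δ)².
z_{α/2} = 2.576 (two-sided α = 0.01); z_β = 1.645 (power 95% → β = 0.05).
n = (4.221 × 0.236 / 0.227)² = 19.26
Round up: n = 20.

20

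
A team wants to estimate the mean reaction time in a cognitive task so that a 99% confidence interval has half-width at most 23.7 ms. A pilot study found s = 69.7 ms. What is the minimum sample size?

For a mean, the margin of error is E = z·σ/√n, so n = (zσ/E)².
At 99% confidence, z = 2.576.
n = (2.576 × 69.7 / 23.7)² = 57.39
Round up: n = 58.

58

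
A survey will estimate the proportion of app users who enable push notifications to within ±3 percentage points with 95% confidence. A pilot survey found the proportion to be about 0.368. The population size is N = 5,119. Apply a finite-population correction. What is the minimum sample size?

For a proportion with margin E = 0.03 at 95% confidence, z = 1.960.
n = p̂(1−p̂)(z/E)² = 0.368 × 0.632 × (1.960/0.03)² = 992.74 — call this n₀.
Finite-population correction with N = 5,119: n = n₀ / (1 + (n₀−1)/N) = 992.74 / 1.194 = 831.44
Round up: n = 832.

832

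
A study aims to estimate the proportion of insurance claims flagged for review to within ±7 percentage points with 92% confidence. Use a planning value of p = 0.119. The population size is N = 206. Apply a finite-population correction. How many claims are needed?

50

For a proportion with margin E = 0.07 at 92% confidence, z = 1.751.
n = p̂(1−p̂)(z/E)² = 0.119 × 0.881 × (1.751/0.07)² = 65.60 — call this n₀.
Finite-population correction with N = 206: n = n₀ / (1 + (n₀−1)/N) = 65.60 / 1.314 = 49.92
Round up: n = 50.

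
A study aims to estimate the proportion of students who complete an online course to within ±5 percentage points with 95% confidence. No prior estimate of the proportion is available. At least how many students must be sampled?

For a proportion with margin E = 0.05 at 95% confidence, z = 1.960.
With no prior estimate, use p = 0.5, which maximizes p(1−p) at 0.25.
n = 0.25 × (z/E)² = 0.25 × (1.960/0.05)² = 384.16
Round up: n = 385.

n = 385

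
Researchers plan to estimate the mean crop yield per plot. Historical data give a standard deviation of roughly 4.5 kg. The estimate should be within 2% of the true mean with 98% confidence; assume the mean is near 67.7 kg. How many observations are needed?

n = 60

For a mean, the margin of error is E = z·σ/√n, so n = (zσ/E)².
At 98% confidence, z = 2.326.
E = 2% of 67.7 = 1.354 kg.
n = (2.326 × 4.5 / 1.354)² = 59.76
Round up: n = 60.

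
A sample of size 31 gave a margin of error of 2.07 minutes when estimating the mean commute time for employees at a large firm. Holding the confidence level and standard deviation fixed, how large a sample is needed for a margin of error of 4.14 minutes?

Margin of error scales as 1/√n, so n₂ = n₁·(E₁/E₂)².
n₂ = 31 × (2.07/4.14)² = 31 × 0.25 = 7.75
Round up: n₂ = 8.

8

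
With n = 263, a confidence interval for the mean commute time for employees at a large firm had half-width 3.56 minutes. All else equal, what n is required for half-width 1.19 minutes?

n = 2354

Margin of error scales as 1/√n, so n₂ = n₁·(E₁/E₂)².
n₂ = 263 × (3.56/1.19)² = 263 × 8.95 = 2353.85
Round up: n₂ = 2354.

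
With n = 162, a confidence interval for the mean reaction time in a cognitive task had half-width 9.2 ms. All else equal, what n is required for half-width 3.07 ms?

Margin of error scales as 1/√n, so n₂ = n₁·(E₁/E₂)².
n₂ = 162 × (9.2/3.07)² = 162 × 8.98 = 1454.76
Round up: n₂ = 1455.

1455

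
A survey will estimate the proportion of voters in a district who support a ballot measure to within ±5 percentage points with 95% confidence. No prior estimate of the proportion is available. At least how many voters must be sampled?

385

For a proportion with margin E = 0.05 at 95% confidence, z = 1.960.
With no prior estimate, use p = 0.5, which maximizes p(1−p) at 0.25.
n = 0.25 × (z/E)² = 0.25 × (1.960/0.05)² = 384.16
Round up: n = 385.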